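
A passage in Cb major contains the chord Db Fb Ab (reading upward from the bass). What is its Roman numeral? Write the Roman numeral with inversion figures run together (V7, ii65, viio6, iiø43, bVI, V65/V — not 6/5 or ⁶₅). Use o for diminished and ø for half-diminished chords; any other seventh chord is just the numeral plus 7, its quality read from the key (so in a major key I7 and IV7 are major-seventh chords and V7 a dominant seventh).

ii

The pitches Db-Fb-Ab form a minor triad rooted on Db.
In Cb major, Db is the supertonic; the diatonic minor triad there is ii.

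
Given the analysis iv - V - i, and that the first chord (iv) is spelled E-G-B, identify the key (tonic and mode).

The chord Em is a minor triad rooted on E; its label is iv.
If E is scale degree 4 and the mode makes that degree carry a minor triad, the tonic is B and the mode is minor.

B minor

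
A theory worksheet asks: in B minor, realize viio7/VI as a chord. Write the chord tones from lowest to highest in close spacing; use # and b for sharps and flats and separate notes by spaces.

The slash marks an applied leading-tone chord: viio of VI. In B minor, VI is G, so the leading tone to it is F#, a half step below.
Building a fully diminished seventh chord on F# gives F#-A-C-Eb.

F# A C Eb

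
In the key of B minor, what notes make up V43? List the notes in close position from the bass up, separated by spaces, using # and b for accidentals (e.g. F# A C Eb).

C# E F# A#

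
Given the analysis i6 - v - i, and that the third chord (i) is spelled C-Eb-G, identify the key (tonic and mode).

The anchor chord is a minor triad on C, labeled i.
If C is scale degree 1 and the mode makes that degree carry a minor triad, the tonic is C and the mode is minor.

C minor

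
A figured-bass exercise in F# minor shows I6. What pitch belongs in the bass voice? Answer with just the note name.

I in F# minor has root F#; the chord is F#-A#-C#.
The figure 6 means first inversion — the third is in the bass.

A#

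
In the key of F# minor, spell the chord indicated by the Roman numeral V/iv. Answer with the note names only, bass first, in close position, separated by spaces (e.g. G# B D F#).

V/iv is a secondary dominant — the dominant triad of iv. iv in F# minor is B, so the applied chord's root is F#, a perfect fifth above.
Building a major triad on F# gives F#-A#-C#.

F# A# C#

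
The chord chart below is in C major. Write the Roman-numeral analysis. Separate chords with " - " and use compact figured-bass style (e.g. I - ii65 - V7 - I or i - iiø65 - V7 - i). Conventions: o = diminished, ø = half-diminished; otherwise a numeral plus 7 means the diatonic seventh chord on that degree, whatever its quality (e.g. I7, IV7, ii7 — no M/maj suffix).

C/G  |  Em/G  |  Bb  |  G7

I64 - iii6 - bVII - V7

C/G: major triad on C = scale degree 1 → I64.
Em/G: minor triad on E = scale degree 3 → iii6.
Bb: major triad on Bb — chromatic; bVII (borrowed from the parallel minor).
G7: dominant seventh chord on G = scale degree 5 → V7.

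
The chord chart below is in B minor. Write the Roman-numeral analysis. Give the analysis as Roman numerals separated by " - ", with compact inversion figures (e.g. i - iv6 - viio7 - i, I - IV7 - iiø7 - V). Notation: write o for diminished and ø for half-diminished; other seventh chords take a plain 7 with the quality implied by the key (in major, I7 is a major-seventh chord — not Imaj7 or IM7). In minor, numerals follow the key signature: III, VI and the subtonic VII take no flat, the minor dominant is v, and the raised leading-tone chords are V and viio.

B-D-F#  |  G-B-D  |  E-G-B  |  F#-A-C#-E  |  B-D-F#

B-D-F# has root B, degree 1 in B minor, so i.
G-B-D: root G is the submediant; major triad there is VI.
E-G-B: root E is the subdominant; minor triad there is iv.
F#-A-C#-E: minor seventh chord on F# = scale degree 5 → v7.
B-D-F# has root B, degree 1 in B minor, so i.

i - VI - iv - v7 - i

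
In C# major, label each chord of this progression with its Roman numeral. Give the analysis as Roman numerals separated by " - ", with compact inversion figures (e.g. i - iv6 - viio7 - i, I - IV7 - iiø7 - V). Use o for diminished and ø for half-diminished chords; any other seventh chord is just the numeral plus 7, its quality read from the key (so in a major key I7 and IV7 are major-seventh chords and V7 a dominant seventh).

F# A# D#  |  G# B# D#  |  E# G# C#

ii6 - V - I6

F#-A#-D# has root D#, degree 2 in C# major, so ii6.
G#-B#-D#: root G# is the dominant; major triad there is V.
E#-G#-C# has root C#, degree 1 in C# major, so I6.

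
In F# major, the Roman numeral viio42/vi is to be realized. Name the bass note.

B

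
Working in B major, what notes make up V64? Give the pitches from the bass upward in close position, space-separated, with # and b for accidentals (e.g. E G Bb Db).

C# F# A#

The numeral's case and figure indicate a major triad. In B major its root, scale degree 5, is F#.
That chord is spelled F#-A#-C#.
With the 64 figure the chord is in second inversion; from the bass C# upward in close position it reads C#-F#-A#.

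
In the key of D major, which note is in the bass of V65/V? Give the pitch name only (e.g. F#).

G#

The applied chord V65/V is rooted on E: E-G#-B-D.
The figure 65 means first inversion — the third is in the bass.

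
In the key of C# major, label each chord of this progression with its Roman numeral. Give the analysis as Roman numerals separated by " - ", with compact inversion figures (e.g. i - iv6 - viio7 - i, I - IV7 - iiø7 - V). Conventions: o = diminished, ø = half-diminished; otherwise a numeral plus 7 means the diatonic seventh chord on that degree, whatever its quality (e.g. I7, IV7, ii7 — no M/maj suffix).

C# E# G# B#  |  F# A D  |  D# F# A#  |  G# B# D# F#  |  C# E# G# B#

I7 - bII6 - ii - V7 - I7

C#-E#-G#-B#: major seventh chord on C# = scale degree 1 → I7.
F#-A-D: D with this quality isn't in the key; a major triad on b2 is the Neapolitan sixth, bII6 (third, F#, in the bass — hence the 6).
D#-F#-A#: root D# is the supertonic; minor triad there is ii.
G#-B#-D#-F#: root G# is the dominant; dominant seventh chord there is V7.
C#-E#-G#-B#: root C# is the tonic; major seventh chord there is I7.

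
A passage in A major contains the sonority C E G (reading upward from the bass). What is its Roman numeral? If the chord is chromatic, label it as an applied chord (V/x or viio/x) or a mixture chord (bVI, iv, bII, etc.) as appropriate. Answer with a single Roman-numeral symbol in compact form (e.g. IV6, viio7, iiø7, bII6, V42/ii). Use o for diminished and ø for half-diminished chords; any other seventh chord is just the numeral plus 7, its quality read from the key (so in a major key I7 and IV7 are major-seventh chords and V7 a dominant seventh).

bIII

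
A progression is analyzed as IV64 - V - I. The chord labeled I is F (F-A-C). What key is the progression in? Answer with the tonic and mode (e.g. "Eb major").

F major

I is given as F-A-C — a major triad with root F.
If F is scale degree 1 and the mode makes that degree carry a major triad, the tonic is F and the mode is major.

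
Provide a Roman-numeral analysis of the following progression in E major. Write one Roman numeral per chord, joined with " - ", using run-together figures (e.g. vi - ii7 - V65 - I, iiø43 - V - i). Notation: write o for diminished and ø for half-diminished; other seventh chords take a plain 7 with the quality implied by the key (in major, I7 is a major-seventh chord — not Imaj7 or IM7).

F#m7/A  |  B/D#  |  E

ii65 - V6 - I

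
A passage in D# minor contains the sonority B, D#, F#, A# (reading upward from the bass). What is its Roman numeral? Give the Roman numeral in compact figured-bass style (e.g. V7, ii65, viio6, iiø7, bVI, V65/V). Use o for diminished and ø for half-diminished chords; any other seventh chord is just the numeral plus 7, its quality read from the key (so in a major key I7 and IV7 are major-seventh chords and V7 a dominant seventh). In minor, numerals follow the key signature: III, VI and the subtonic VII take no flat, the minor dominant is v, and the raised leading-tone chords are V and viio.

VI7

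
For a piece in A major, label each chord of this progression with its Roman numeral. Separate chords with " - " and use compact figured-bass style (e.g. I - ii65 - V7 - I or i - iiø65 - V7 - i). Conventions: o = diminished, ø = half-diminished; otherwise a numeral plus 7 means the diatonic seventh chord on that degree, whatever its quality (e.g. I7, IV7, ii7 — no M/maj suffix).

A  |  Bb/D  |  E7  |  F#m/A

A has root A, degree 1 in A major, so I.
Bb/D: major triad on Bb — chromatic; Bb is the lowered second degree, so this is the Neapolitan sixth, bII6 (third, D, in the bass — hence the 6).
E7: root E is the dominant; dominant seventh chord there is V7.
F#m/A: root F# is the submediant; minor triad there is vi6.

I - bII6 - V7 - vi6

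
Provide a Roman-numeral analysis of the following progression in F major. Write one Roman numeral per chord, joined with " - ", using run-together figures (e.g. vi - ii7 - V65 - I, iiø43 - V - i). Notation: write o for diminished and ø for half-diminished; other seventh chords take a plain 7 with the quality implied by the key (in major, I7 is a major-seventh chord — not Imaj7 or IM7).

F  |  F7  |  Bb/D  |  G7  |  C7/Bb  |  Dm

F: major triad on F = scale degree 1 → I.
F7: a dominant seventh chord on F, the applied dominant of IV → V7/IV.
Bb/D: root Bb is the subdominant; major triad there is IV6.
G7 is the secondary dominant of V (dominant seventh chord on G): V7/V.
C7/Bb: root C is the dominant; dominant seventh chord there is V42.
Dm: minor triad on D = scale degree 6 → vi.

I - V7/IV - IV6 - V7/V - V42 - vi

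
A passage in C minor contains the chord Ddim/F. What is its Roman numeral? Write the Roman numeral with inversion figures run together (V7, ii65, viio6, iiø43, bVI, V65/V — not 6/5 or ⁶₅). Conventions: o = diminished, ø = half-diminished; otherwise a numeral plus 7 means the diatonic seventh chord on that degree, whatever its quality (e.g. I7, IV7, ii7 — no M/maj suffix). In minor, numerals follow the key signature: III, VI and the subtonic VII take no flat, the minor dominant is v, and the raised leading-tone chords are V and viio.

iio6

Stacked in thirds the chord is D-F-Ab: a diminished triad on D.
In C minor, D is the supertonic; the diatonic diminished triad there is iio.
With F in the bass the chord is in first inversion, so the figured bass is 6.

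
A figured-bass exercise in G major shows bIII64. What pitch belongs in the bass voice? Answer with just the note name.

bIII in G major has root Bb; the chord is Bb-D-F.
The figure 64 means second inversion — the fifth is in the bass.

F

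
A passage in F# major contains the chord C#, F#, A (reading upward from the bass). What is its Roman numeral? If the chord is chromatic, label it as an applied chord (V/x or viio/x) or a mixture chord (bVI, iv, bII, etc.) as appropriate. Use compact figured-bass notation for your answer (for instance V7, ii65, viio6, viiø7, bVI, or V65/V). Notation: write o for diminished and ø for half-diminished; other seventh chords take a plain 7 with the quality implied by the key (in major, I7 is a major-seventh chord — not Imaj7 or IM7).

i64

The pitches F#-A-C# form a minor triad rooted on F#.
F# is the first degree of F# major. This is the minor tonic, borrowed from the parallel minor.
With C# in the bass the chord is in second inversion, so the figured bass is 64.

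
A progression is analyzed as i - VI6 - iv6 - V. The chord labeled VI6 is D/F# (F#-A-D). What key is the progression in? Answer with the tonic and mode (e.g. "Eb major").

F# minor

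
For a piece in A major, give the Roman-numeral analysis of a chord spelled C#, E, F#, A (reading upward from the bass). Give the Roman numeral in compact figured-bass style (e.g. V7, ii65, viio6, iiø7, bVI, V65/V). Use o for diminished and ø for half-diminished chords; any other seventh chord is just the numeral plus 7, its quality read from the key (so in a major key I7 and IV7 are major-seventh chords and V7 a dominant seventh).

The pitches F#-A-C#-E form a minor seventh chord rooted on F#.
F# is scale degree 6 in A major, and a minor seventh chord on that degree is written vi7.
With C# in the bass the chord is in second inversion, so the figured bass is 43.

vi43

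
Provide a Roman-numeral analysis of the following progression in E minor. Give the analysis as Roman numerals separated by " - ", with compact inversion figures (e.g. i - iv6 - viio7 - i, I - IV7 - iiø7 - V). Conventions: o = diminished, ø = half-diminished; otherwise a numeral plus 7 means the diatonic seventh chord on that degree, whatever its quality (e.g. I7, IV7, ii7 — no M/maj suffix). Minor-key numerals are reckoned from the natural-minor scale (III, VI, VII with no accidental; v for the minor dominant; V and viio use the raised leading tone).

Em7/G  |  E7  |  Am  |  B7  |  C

i65 - V7/iv - iv - V7 - VI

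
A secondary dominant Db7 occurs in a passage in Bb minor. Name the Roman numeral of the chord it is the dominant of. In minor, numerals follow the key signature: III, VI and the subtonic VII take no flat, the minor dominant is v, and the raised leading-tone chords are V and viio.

The chord is a dominant seventh chord on Db.
A dominant resolves down a perfect fifth: Db → Gb. In Bb minor, Gb is scale degree 6, i.e. VI.

VI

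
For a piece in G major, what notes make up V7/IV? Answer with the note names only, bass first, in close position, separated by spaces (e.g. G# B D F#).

G B D F

The slash means an applied dominant: we want the dominant of IV. In G major, IV is C major, and its dominant is built on G.
Building a dominant seventh chord on G gives G-B-D-F.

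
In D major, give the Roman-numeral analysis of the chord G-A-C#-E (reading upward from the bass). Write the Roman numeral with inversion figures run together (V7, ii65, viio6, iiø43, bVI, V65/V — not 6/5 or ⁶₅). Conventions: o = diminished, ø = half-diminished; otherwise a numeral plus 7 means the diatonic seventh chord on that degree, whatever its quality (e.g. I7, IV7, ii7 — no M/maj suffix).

Stacked in thirds the chord is A-C#-E-G: a dominant seventh chord on A.
A is scale degree 5 in D major, and a dominant seventh chord on that degree is written V7.
With G in the bass the chord is in third inversion, so the figured bass is 42.

V42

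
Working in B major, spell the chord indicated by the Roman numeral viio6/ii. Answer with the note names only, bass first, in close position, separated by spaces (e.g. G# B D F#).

viio6/ii is a secondary leading-tone chord. The target ii is C# in B major; the applied chord is rooted a semitone below, on B#.
Building a diminished triad on B# gives B#-D#-F#.
With the 6 figure the chord is in first inversion; from the bass D# upward in close position it reads D#-F#-B#.

D# F# B#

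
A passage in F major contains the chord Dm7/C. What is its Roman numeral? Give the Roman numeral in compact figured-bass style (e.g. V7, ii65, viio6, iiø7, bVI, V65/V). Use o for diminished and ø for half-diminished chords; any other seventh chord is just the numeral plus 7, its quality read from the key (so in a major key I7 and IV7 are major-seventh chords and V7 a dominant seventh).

The pitches D-F-A-C form a minor seventh chord rooted on D.
In F major, D is the submediant; the diatonic minor seventh chord there is vi7.
With C in the bass the chord is in third inversion, so the figured bass is 42.

vi42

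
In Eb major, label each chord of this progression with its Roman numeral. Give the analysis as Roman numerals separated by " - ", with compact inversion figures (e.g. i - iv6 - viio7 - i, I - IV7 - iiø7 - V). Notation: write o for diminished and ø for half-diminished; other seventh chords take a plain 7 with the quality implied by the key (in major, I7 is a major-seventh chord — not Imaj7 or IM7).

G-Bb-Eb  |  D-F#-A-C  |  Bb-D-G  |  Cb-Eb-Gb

I6 - V7/iii - iii6 - bVI

G-Bb-Eb: root Eb is the tonic; major triad there is I6.
D-F#-A-C: chromatic; D is V of iii, so V7/iii.
Bb-D-G has root G, degree 3 in Eb major, so iii6.
Cb-Eb-Gb is non-diatonic — bVI, a mixture chord from Eb minor.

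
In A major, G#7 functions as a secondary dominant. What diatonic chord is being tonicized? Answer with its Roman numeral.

iii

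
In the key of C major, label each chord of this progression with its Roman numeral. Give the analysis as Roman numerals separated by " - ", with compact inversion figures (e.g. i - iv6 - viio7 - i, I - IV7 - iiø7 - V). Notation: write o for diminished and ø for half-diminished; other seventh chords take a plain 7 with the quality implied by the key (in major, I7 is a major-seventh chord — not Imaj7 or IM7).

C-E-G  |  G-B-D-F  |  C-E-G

I - V7 - I

C-E-G has root C, degree 1 in C major, so I.
G-B-D-F: dominant seventh chord on G = scale degree 5 → V7.
C-E-G has root C, degree 1 in C major, so I.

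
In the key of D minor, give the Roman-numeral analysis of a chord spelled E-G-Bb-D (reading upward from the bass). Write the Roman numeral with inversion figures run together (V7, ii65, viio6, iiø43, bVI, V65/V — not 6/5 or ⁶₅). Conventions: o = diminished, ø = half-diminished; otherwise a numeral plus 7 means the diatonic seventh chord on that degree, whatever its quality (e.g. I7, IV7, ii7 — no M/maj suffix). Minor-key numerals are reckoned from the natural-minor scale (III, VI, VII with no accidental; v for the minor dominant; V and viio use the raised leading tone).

The pitches E-G-Bb-D form a half-diminished seventh chord rooted on E.
E is scale degree 2 in D minor, and a half-diminished seventh chord on that degree is written iiø7.

iiø7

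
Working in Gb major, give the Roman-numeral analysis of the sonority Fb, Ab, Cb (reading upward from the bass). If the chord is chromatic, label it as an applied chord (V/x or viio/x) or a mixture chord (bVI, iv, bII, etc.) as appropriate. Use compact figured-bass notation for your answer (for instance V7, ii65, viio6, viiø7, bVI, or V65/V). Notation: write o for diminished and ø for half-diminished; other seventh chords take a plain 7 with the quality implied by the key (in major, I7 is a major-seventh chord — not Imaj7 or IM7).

The pitches Fb-Ab-Cb form a major triad rooted on Fb.
Fb is the lowered seventh degree of Gb major (diatonic 7 would be F). This is a major triad on the lowered seventh degree (the subtonic), borrowed from the parallel minor.

bVII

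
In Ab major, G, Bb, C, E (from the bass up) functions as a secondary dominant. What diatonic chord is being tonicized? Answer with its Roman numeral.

The chord is a dominant seventh chord on C.
A dominant resolves down a perfect fifth: C → F. In Ab major, F is scale degree 6, i.e. vi.

vi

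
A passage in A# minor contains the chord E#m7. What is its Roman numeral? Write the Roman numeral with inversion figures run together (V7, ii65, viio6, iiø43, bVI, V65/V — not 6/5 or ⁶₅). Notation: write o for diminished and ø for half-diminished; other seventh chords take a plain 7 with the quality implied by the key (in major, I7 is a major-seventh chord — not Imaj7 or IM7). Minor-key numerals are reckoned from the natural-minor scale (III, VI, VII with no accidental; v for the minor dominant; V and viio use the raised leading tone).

The pitches E#-G#-B#-D# form a minor seventh chord rooted on E#.
In A# minor, E# is the dominant; the diatonic minor seventh chord there is v7.

v7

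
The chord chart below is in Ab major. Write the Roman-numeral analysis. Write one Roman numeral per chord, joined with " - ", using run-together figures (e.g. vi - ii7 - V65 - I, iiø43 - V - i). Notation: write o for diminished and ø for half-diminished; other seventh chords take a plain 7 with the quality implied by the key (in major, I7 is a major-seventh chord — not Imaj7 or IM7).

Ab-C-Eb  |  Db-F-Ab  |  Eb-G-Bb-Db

Ab-C-Eb: major triad on Ab = scale degree 1 → I.
Db-F-Ab has root Db, degree 4 in Ab major, so IV.
Eb-G-Bb-Db: dominant seventh chord on Eb = scale degree 5 → V7.

I - IV - V7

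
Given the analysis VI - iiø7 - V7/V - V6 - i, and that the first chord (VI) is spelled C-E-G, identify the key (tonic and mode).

E minor

The anchor chord is a major triad on C, labeled VI.
VI on C implies C is the submediant; that puts the tonic at E, and the uppercase numeral fits minor mode.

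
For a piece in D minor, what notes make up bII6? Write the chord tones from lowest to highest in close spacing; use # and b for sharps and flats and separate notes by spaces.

G Bb Eb

bII6 is the Neapolitan sixth — a major triad on the lowered second degree, here in its customary first inversion. In D minor that root is Eb.
So the chord is Eb-G-Bb.
With the 6 figure the chord is in first inversion; from the bass G upward in close position it reads G-Bb-Eb.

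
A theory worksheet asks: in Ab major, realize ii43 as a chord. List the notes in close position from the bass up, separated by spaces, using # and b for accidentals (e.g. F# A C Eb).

The numeral's case and figure indicate a minor seventh chord. In Ab major its root, the supertonic, is Bb.
That chord is spelled Bb-Db-F-Ab.
The figured bass 43 indicates second inversion, placing the fifth (F) in the bass: F-Ab-Bb-Db.

F Ab Bb Db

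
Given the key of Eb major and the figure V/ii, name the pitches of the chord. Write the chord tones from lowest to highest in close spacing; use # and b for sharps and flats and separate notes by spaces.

C E G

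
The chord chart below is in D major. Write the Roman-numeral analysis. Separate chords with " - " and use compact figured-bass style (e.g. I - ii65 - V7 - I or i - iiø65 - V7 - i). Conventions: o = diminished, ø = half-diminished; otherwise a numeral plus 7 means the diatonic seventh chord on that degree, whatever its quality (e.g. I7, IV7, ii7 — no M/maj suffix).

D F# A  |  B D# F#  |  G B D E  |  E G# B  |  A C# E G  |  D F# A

I - V/ii - ii65 - V/V - V7 - I

D-F#-A: root D is the tonic; major triad there is I.
B-D#-F#: a major triad on B, the applied dominant of ii → V/ii.
G-B-D-E: minor seventh chord on E = scale degree 2 → ii65.
E-G#-B is the secondary dominant of V (major triad on E): V/V.
A-C#-E-G: dominant seventh chord on A = scale degree 5 → V7.
D-F#-A: root D is the tonic; major triad there is I.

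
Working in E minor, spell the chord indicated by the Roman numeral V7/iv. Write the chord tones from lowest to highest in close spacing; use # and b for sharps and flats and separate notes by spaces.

E G# B D

The slash means an applied dominant: we want the dominant of iv. In E minor, iv is A minor, and its dominant is built on E.
Building a dominant seventh chord on E gives E-G#-B-D.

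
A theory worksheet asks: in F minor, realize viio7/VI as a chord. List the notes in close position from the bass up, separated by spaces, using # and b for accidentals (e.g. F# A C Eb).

C Eb Gb Bbb

viio7/VI is a secondary leading-tone chord. The target VI is Db in F minor; the applied chord is rooted a semitone below, on C.
Building a fully diminished seventh chord on C gives C-Eb-Gb-Bbb.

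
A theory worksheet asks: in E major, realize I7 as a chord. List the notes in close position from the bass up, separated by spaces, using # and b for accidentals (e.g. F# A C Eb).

E G# B D#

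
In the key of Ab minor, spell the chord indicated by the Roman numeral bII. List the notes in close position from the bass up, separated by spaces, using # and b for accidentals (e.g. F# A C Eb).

bII is the Neapolitan chord — a major triad on the lowered second degree. In Ab minor that root is Bbb.
So the chord is Bbb-Db-Fb.

Bbb Db Fb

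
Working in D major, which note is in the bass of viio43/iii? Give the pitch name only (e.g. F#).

B

The applied chord viio43/iii is rooted on E#: E#-G#-B-D.
The figure 43 means second inversion — the fifth is in the bass.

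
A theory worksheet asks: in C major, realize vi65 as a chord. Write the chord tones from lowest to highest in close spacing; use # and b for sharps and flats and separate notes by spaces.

C E G A

The numeral's case and figure indicate a minor seventh chord. In C major its root, the sixth degree, is A.
Stacking thirds from A gives A-C-E-G.
With the 65 figure the chord is in first inversion; from the bass C upward in close position it reads C-E-G-A.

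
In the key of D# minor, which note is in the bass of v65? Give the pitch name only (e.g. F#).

C#

v in D# minor has root A#; the chord is A#-C#-E#-G#.
The figure 65 means first inversion — the third is in the bass.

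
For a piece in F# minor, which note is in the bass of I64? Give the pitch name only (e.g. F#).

I in F# minor has root F#; the chord is F#-A#-C#.
The figure 64 means second inversion — the fifth is in the bass.

C#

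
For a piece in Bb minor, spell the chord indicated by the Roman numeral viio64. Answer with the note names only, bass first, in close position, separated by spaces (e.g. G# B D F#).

In Bb minor, the leading-tone chord is built on the raised seventh degree, A.
Stacking thirds from A gives A-C-Eb.
The figured bass 64 indicates second inversion, placing the fifth (Eb) in the bass: Eb-A-C.

Eb A C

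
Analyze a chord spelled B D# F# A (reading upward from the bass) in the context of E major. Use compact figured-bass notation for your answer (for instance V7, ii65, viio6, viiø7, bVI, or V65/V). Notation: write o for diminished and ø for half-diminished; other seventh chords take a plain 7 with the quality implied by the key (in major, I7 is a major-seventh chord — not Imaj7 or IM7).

The pitches B-D#-F#-A form a dominant seventh chord rooted on B.
B is scale degree 5 in E major, and a dominant seventh chord on that degree is written V7.

V7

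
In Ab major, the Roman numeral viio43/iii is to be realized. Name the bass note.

The applied chord viio43/iii is rooted on B: B-D-F-Ab.
The figure 43 means second inversion — the fifth is in the bass.

F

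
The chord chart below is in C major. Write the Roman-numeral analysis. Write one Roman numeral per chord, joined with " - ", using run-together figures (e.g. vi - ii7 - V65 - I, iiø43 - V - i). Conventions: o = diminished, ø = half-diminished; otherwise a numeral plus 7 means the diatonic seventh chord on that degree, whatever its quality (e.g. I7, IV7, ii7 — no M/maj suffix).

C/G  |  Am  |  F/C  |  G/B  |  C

I64 - vi - IV64 - V6 - I

C/G has root C, degree 1 in C major, so I64.
Am has root A, degree 6 in C major, so vi.
F/C has root F, degree 4 in C major, so IV64.
G/B has root G, degree 5 in C major, so V6.
C has root C, degree 1 in C major, so I.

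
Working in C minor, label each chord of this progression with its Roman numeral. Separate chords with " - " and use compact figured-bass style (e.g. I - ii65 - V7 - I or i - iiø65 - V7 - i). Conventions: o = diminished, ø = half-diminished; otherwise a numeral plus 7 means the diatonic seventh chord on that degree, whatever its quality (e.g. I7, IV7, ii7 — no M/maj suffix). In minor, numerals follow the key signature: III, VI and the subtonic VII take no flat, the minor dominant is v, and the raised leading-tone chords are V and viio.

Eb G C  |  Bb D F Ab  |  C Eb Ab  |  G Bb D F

Eb-G-C has root C, degree 1 in C minor, so i6.
Bb-D-F-Ab: dominant seventh chord on Bb = scale degree 7 → VII7.
C-Eb-Ab: root Ab is the submediant; major triad there is VI6.
G-Bb-D-F: root G is the dominant; minor seventh chord there is v7.

i6 - VII7 - VI6 - v7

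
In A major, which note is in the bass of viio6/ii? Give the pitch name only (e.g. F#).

C#

The applied chord viio6/ii is rooted on A#: A#-C#-E.
The figure 6 means first inversion — the third is in the bass.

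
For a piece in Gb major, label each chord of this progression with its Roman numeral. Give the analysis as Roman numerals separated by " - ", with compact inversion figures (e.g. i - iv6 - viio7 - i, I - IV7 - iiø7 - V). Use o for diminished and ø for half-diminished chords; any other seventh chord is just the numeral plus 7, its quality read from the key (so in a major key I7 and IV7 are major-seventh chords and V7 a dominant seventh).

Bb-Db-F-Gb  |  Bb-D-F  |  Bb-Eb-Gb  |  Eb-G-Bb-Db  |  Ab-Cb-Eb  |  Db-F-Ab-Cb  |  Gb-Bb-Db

I65 - V/vi - vi64 - V7/ii - ii - V7 - I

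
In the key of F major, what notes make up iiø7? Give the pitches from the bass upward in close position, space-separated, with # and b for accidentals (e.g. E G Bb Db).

G Bb Db F

iiø7 is the half-diminished supertonic seventh, borrowed from the parallel minor. In F major that root is G.
So the chord is G-Bb-Db-F.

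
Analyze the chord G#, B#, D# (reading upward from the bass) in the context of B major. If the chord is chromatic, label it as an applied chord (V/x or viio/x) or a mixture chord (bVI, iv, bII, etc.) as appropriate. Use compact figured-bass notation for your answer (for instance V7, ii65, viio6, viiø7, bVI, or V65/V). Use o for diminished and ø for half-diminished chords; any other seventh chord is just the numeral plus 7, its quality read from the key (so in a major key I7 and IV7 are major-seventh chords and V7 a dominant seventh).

Stacked in thirds the chord is G#-B#-D#: a major triad on G#.
G# is not a diatonic chord root with this quality in B major, but it lies a perfect fifth above C# (ii), so the chord functions as an applied dominant of ii.

V/ii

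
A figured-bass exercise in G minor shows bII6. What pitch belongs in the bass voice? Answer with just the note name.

C

bII in G minor has root Ab; the chord is Ab-C-Eb.
The figure 6 means first inversion — the third is in the bass.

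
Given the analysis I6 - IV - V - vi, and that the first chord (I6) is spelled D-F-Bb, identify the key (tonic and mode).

Bb major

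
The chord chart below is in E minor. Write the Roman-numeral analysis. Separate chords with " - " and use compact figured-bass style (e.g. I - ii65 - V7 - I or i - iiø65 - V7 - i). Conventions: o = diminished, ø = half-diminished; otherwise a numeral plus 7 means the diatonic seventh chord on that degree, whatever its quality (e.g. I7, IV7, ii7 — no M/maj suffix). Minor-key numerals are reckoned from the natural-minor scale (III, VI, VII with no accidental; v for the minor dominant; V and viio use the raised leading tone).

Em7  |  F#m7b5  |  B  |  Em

i7 - iiø7 - V - i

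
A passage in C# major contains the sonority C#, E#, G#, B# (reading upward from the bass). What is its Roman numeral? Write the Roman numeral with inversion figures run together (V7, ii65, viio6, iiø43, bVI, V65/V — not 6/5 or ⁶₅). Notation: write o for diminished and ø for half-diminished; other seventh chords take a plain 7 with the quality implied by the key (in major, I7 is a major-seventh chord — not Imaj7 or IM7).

I7

The pitches C#-E#-G#-B# form a major seventh chord rooted on C#.
C# is scale degree 1 in C# major, and a major seventh chord on that degree is written I7.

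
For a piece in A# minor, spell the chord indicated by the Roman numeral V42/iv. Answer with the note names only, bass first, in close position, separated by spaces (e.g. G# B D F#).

V42/iv is a secondary dominant — the dominant seventh of iv. iv in A# minor is D#, so the applied chord's root is A#, a perfect fifth above.
Building a dominant seventh chord on A# gives A#-C##-E#-G#.
With the 42 figure the chord is in third inversion; from the bass G# upward in close position it reads G#-A#-C##-E#.

G# A# C## E#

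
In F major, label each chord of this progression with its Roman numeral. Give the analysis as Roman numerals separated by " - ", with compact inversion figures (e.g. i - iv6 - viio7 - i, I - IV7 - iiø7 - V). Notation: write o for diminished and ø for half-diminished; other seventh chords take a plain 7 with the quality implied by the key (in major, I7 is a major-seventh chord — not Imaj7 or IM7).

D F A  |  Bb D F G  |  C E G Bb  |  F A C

D-F-A: root D is the submediant; minor triad there is vi.
Bb-D-F-G: root G is the supertonic; minor seventh chord there is ii65.
C-E-G-Bb has root C, degree 5 in F major, so V7.
F-A-C: root F is the tonic; major triad there is I.

vi - ii65 - V7 - I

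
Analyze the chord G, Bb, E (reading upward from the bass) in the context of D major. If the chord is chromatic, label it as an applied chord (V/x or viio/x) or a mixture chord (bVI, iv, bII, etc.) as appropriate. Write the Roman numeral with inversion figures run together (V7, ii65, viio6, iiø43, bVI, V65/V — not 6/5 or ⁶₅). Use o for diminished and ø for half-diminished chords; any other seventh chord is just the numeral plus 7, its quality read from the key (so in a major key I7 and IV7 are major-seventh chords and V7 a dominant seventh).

The pitches E-G-Bb form a diminished triad rooted on E.
E is the second degree of D major. This is the diminished supertonic triad, borrowed from the parallel minor.
With G in the bass the chord is in first inversion, so the figured bass is 6.

iio6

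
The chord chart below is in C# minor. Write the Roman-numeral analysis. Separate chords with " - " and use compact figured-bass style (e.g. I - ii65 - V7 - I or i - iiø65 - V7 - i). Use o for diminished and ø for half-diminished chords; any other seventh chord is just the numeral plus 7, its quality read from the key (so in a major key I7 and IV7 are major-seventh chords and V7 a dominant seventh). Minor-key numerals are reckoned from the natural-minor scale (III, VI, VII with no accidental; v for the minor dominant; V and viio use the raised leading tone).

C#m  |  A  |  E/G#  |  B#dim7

i - VI - III6 - viio7

C#m: minor triad on C# = scale degree 1 → i.
A has root A, degree 6 in C# minor, so VI.
E/G#: root E is the mediant; major triad there is III6.
B#dim7: root B# is the leading tone; fully diminished seventh chord there is viio7.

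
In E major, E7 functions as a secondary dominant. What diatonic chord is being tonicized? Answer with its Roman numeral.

IV

The chord is a dominant seventh chord on E.
A dominant resolves down a perfect fifth: E → A. In E major, A is scale degree 4, i.e. IV.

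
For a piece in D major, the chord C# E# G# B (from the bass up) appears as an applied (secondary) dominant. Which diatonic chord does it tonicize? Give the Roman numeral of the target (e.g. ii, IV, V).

iii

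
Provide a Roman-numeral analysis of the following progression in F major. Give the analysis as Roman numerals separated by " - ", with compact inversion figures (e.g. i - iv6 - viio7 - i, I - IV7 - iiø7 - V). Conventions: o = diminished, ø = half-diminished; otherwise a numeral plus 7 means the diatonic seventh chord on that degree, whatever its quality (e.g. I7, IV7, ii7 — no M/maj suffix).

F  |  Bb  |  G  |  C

I - IV - V/V - V

F: root F is the tonic; major triad there is I.
Bb: major triad on Bb = scale degree 4 → IV.
G is the secondary dominant of V (major triad on G): V/V.
C has root C, degree 5 in F major, so V.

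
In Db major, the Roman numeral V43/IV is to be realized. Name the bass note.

The applied chord V43/IV is rooted on Db: Db-F-Ab-Cb.
The figure 43 means second inversion — the fifth is in the bass.

Ab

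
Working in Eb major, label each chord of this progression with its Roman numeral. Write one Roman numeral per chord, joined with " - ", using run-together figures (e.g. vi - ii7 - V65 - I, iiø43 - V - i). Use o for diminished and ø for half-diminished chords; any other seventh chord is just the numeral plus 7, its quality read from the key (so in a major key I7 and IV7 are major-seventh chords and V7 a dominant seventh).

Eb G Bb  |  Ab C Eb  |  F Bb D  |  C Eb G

Eb-G-Bb: major triad on Eb = scale degree 1 → I.
Ab-C-Eb has root Ab, degree 4 in Eb major, so IV.
F-Bb-D: root Bb is the dominant; major triad there is V64.
C-Eb-G has root C, degree 6 in Eb major, so vi.

I - IV - V64 - vi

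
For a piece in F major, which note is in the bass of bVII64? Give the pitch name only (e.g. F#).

bVII in F major has root Eb; the chord is Eb-G-Bb.
The figure 64 means second inversion — the fifth is in the bass.

Bb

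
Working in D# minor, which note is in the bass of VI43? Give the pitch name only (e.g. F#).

F#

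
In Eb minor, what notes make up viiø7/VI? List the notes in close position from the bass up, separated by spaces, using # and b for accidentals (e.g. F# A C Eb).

Bb Db Fb Ab

The slash marks an applied leading-tone chord: viio of VI. In Eb minor, VI is Cb, so the leading tone to it is Bb, a half step below.
Building a half-diminished seventh chord on Bb gives Bb-Db-Fb-Ab.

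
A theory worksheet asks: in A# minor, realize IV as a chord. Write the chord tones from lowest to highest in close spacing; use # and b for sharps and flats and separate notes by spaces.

IV is the major subdominant, borrowed from the parallel major. In A# minor that root is D#.
So the chord is D#-F##-A#, a major triad.

D# F## A#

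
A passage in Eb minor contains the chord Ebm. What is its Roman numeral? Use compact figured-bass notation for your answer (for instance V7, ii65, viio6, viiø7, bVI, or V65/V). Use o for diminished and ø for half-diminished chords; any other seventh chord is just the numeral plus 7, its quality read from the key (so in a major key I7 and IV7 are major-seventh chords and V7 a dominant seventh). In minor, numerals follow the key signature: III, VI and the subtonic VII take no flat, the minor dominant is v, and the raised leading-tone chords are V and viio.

i

Stacked in thirds the chord is Eb-Gb-Bb: a minor triad on Eb.
Eb is scale degree 1 in Eb minor, and a minor triad on that degree is written i.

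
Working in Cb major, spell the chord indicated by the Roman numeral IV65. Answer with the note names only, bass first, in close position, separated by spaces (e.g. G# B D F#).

Ab Cb Eb Fb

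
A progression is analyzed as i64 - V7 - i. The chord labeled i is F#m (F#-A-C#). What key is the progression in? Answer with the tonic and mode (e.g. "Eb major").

F# minor

The chord F#m is a minor triad rooted on F#; its label is i.
If F# is scale degree 1 and the mode makes that degree carry a minor triad, the tonic is F# and the mode is minor.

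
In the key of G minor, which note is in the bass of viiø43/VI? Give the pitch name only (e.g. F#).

Ab

The applied chord viiø43/VI is rooted on D: D-F-Ab-C.
The figure 43 means second inversion — the fifth is in the bass.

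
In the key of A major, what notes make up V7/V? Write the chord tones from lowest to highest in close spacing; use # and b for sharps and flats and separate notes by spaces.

B D# F# A

The slash means an applied dominant: we want the dominant of V. In A major, V is E major, and its dominant is built on B.
Building a dominant seventh chord on B gives B-D#-F#-A.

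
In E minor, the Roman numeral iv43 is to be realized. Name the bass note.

E

iv in E minor has root A; the chord is A-C-E-G.
The figure 43 means second inversion — the fifth is in the bass.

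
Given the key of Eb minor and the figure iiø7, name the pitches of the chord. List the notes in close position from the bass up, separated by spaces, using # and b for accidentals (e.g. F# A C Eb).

F Ab Cb Eb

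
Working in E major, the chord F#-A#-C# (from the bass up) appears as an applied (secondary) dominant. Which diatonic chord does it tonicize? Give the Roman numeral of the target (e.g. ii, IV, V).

V

The chord is a major triad on F#.
A dominant resolves down a perfect fifth: F# → B. In E major, B is scale degree 5, i.e. V.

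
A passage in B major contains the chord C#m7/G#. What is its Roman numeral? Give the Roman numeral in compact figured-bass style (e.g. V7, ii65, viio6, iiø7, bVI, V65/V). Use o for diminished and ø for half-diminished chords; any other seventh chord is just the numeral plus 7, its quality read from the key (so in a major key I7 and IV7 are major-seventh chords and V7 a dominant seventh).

ii43

Stacked in thirds the chord is C#-E-G#-B: a minor seventh chord on C#.
In B major, C# is the supertonic; the diatonic minor seventh chord there is ii7.
With G# in the bass the chord is in second inversion, so the figured bass is 43.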